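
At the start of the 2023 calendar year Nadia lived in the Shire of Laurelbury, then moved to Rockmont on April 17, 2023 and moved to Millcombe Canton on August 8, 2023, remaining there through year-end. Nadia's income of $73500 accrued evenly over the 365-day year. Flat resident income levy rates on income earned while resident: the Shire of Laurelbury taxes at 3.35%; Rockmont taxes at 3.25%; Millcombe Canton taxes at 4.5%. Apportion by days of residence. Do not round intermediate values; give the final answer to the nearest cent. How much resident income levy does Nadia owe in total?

$2777.60

The Shire of Laurelbury, January 1 – April 16, 2023: 106 days → $73500 × 3.35% × 106/365 = $715.0644
Rockmont, April 17 – August 7, 2023: 113 days → $73500 × 3.25% × 113/365 = $739.5308
Millcombe Canton, August 8 – December 31, 2023: 146 days → $73500 × 4.5% × 146/365 = $1323.0000
Total = $2777.5952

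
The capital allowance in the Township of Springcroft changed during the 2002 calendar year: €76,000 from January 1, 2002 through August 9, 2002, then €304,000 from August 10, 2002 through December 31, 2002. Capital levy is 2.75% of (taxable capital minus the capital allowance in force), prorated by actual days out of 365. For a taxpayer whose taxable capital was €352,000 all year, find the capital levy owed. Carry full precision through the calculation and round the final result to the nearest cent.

January 1 – August 9, 2002: 221 days, exemption €76,000 → (€352,000 − €76,000) × 2.75% × 221/365 = €4,595.5890
August 10 – December 31, 2002: 144 days, exemption €304,000 → (€352,000 − €304,000) × 2.75% × 144/365 = €520.7671
Total = €5,116.3562

€5,116.36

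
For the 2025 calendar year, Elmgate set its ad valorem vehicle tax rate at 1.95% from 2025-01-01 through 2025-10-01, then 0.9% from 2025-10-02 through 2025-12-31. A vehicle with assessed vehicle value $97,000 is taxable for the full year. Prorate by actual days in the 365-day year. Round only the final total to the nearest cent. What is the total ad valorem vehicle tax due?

2025-01-01 to 2025-10-01: 274 days at 1.95% → $97,000 × 1.95% × 274/365 = $1,419.9205
2025-10-02 to 2025-12-31: 91 days at 0.9% → $97,000 × 0.9% × 91/365 = $217.6521
Total = $1,637.5726

$1,637.57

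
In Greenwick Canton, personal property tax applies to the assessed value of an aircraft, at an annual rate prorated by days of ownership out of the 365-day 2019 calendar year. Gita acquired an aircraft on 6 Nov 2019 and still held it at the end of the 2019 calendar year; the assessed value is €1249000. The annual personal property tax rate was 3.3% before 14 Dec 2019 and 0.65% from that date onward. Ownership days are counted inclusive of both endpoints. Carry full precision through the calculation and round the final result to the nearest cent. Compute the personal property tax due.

€4691.45

6 Nov – 13 Dec 2019: 38 days at 3.3% → €1249000 × 3.3% × 38/365 = €4291.0849
14 Dec – 31 Dec 2019: 18 days at 0.65% → €1249000 × 0.65% × 18/365 = €400.3644
Total = €4691.4493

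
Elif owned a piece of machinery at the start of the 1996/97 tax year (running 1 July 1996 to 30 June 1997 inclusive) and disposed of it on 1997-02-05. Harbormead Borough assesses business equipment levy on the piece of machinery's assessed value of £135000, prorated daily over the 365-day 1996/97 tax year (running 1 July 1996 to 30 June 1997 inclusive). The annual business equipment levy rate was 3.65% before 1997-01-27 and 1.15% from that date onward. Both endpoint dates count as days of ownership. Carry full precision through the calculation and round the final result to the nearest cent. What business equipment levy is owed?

£2877.53

1996-07-01 to 1997-01-26: 210 days at 3.65% → £135000 × 3.65% × 210/365 = £2835.0000
1997-01-27 to 1997-02-05: 10 days at 1.15% → £135000 × 1.15% × 10/365 = £42.5342
Total = £2877.5342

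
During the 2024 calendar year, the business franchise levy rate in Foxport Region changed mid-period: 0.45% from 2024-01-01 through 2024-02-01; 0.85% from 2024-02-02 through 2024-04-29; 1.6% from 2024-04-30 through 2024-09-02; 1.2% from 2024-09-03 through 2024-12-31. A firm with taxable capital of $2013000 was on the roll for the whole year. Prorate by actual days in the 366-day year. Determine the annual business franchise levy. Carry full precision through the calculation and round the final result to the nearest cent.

$23914.00

2024-01-01 to 2024-02-01: 32 days at 0.45% → $2013000 × 0.45% × 32/366 = $792.0000
2024-02-02 to 2024-04-29: 88 days at 0.85% → $2013000 × 0.85% × 88/366 = $4114.0000
2024-04-30 to 2024-09-02: 126 days at 1.6% → $2013000 × 1.6% × 126/366 = $11088.0000
2024-09-03 to 2024-12-31: 120 days at 1.2% → $2013000 × 1.2% × 120/366 = $7920.0000
Total = $23914.0000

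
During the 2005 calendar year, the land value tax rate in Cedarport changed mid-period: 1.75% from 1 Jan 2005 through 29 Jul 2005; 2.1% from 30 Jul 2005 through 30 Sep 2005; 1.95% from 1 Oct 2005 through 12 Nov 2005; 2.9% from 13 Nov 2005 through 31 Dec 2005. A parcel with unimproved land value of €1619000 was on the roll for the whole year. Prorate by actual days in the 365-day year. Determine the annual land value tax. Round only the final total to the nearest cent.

1 Jan – 29 Jul 2005: 210 days at 1.75% → €1619000 × 1.75% × 210/365 = €16300.8904
30 Jul – 30 Sep 2005: 63 days at 2.1% → €1619000 × 2.1% × 63/365 = €5868.3205
1 Oct – 12 Nov 2005: 43 days at 1.95% → €1619000 × 1.95% × 43/365 = €3719.2644
13 Nov – 31 Dec 2005: 49 days at 2.9% → €1619000 × 2.9% × 49/365 = €6303.0110
Total = €32191.4863

€32191.49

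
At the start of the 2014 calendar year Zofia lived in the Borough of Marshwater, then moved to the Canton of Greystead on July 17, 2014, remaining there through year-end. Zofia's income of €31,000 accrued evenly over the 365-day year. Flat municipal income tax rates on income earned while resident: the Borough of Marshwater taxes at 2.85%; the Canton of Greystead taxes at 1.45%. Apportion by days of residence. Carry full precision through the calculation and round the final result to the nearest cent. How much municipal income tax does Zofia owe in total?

The Borough of Marshwater, January 1 – July 16, 2014: 197 days → €31,000 × 2.85% × 197/365 = €476.8479
The Canton of Greystead, July 17 – December 31, 2014: 168 days → €31,000 × 1.45% × 168/365 = €206.8932
Total = €683.7411

€683.74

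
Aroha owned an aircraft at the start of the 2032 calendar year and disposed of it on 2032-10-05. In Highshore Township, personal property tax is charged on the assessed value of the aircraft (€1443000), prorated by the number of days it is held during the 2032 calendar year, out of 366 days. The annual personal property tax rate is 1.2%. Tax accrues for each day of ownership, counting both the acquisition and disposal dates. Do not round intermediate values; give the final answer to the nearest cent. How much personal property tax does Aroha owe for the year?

Days held (2032-01-01 to 2032-10-05): 279 out of 366
Tax = €1443000 × 1.2% × 279/366 = €13199.9016

€13199.90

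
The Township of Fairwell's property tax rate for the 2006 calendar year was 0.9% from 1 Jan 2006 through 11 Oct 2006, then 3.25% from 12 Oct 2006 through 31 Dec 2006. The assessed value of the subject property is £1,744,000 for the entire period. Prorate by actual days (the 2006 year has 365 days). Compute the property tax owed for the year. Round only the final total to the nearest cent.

1 Jan – 11 Oct 2006: 284 days at 0.9% → £1,744,000 × 0.9% × 284/365 = £12,212.7781
12 Oct – 31 Dec 2006: 81 days at 3.25% → £1,744,000 × 3.25% × 81/365 = £12,578.3014
Total = £24,791.0795

£24,791.08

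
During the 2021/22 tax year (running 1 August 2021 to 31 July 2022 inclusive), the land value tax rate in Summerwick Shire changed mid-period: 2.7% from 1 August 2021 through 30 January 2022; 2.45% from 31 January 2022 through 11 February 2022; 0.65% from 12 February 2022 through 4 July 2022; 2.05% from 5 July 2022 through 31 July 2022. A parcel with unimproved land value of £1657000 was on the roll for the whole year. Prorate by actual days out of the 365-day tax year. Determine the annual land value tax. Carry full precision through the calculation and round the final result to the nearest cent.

£30497.88

1 August 2021 – 30 January 2022: 183 days at 2.7% → £1657000 × 2.7% × 183/365 = £22430.7863
31 January – 11 February 2022: 12 days at 2.45% → £1657000 × 2.45% × 12/365 = £1334.6795
12 February – 4 July 2022: 143 days at 0.65% → £1657000 × 0.65% × 143/365 = £4219.6753
5 July – 31 July 2022: 27 days at 2.05% → £1657000 × 2.05% × 27/365 = £2512.7384
Total = £30497.8795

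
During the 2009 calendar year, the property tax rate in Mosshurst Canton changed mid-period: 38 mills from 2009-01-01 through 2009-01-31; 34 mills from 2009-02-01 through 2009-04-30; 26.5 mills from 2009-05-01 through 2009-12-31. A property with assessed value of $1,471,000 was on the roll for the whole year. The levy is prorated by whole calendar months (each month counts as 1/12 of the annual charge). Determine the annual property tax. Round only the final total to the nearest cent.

$43,149.33

2009-01-01 to 2009-01-31: 1 month at 38 mills → $1,471,000 × 3.8% × 1/12 = $4,658.1667
2009-02-01 to 2009-04-30: 3 months at 34 mills → $1,471,000 × 3.4% × 3/12 = $12,503.5000
2009-05-01 to 2009-12-31: 8 months at 26.5 mills → $1,471,000 × 2.65% × 8/12 = $25,987.6667
Total = $43,149.3333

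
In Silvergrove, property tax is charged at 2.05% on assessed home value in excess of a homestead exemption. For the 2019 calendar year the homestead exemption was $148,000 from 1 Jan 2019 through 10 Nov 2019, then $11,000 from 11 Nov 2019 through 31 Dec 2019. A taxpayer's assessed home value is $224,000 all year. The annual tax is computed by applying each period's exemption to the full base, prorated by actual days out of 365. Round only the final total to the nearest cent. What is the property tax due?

$1,950.42

1 Jan – 10 Nov 2019: 314 days, exemption $148,000 → ($224,000 − $148,000) × 2.05% × 314/365 = $1,340.3068
11 Nov – 31 Dec 2019: 51 days, exemption $11,000 → ($224,000 − $11,000) × 2.05% × 51/365 = $610.1137
Total = $1,950.4205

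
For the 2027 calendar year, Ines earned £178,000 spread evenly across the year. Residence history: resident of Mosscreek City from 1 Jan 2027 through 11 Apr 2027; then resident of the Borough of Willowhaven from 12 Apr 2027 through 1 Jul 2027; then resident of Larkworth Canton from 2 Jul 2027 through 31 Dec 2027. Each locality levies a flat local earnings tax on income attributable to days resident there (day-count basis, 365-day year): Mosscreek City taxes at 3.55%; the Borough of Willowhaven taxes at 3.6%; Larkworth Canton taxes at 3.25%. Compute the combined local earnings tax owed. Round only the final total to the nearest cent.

£6,071.02

Mosscreek City, 1 Jan – 11 Apr 2027: 101 days → £178,000 × 3.55% × 101/365 = £1,748.5452
The Borough of Willowhaven, 12 Apr – 1 Jul 2027: 81 days → £178,000 × 3.6% × 81/365 = £1,422.0493
Larkworth Canton, 2 Jul – 31 Dec 2027: 183 days → £178,000 × 3.25% × 183/365 = £2,900.4247
Total = £6,071.0192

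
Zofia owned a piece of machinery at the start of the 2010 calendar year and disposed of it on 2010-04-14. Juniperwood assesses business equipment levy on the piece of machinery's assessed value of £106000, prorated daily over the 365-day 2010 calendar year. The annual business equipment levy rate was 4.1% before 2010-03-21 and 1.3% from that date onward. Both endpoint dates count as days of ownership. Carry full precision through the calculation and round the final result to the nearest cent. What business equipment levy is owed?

£1035.02

2010-01-01 to 2010-03-20: 79 days at 4.1% → £106000 × 4.1% × 79/365 = £940.6411
2010-03-21 to 2010-04-14: 25 days at 1.3% → £106000 × 1.3% × 25/365 = £94.3836
Total = £1035.0247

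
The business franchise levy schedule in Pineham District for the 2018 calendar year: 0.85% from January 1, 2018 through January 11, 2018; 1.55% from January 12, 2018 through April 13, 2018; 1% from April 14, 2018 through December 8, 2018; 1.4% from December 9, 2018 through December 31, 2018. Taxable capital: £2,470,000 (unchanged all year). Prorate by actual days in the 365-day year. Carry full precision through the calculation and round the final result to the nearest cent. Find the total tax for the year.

£28,635.08

January 1 – January 11, 2018: 11 days at 0.85% → £2,470,000 × 0.85% × 11/365 = £632.7260
January 12 – April 13, 2018: 92 days at 1.55% → £2,470,000 × 1.55% × 92/365 = £9,649.9178
April 14 – December 8, 2018: 239 days at 1% → £2,470,000 × 1% × 239/365 = £16,173.4247
December 9 – December 31, 2018: 23 days at 1.4% → £2,470,000 × 1.4% × 23/365 = £2,179.0137
Total = £28,635.0822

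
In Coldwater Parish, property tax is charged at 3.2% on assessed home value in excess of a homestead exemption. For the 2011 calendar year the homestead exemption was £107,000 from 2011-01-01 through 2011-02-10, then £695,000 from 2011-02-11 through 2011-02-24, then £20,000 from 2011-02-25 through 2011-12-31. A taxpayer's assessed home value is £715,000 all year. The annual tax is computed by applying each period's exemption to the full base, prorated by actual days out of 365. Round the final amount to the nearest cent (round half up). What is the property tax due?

£21,098.78

2011-01-01 to 2011-02-10: 41 days, exemption £107,000 → (£715,000 − £107,000) × 3.2% × 41/365 = £2,185.4685
2011-02-11 to 2011-02-24: 14 days, exemption £695,000 → (£715,000 − £695,000) × 3.2% × 14/365 = £24.5479
2011-02-25 to 2011-12-31: 310 days, exemption £20,000 → (£715,000 − £20,000) × 3.2% × 310/365 = £18,888.7671
Total = £21,098.7836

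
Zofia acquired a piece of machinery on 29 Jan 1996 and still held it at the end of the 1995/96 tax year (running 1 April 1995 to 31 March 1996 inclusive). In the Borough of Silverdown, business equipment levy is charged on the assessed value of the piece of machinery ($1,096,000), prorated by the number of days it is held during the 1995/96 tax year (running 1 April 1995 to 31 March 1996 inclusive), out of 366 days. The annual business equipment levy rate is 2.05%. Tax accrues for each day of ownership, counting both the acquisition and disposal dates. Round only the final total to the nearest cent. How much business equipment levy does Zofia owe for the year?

$3,867.44

Days held (29 Jan – 31 Mar 1996): 63 out of 366
Tax = $1,096,000 × 2.05% × 63/366 = $3,867.4426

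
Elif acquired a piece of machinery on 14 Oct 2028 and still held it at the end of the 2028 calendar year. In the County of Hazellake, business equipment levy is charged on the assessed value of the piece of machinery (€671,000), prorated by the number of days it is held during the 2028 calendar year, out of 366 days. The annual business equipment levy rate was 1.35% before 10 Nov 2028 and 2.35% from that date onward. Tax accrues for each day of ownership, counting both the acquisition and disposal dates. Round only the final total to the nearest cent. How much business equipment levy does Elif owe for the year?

14 Oct – 9 Nov 2028: 27 days at 1.35% → €671,000 × 1.35% × 27/366 = €668.2500
10 Nov – 31 Dec 2028: 52 days at 2.35% → €671,000 × 2.35% × 52/366 = €2,240.3333
Total = €2,908.5833

€2,908.58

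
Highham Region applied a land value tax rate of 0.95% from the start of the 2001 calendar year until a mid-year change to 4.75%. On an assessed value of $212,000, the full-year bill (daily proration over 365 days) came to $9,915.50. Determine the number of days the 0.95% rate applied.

Let d = days at the first rate; then 365 − d days at the second rate.
$212,000 × [0.95%·d + 4.75%·(365−d)] / 365 = $9,915.50
Solving gives d = 7, so the new rate took effect on 8 January 2001.

7 days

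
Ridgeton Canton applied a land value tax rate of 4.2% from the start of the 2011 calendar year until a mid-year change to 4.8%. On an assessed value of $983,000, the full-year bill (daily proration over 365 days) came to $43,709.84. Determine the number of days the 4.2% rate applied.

Let d = days at the first rate; then 365 − d days at the second rate.
$983,000 × [4.2%·d + 4.8%·(365−d)] / 365 = $43,709.84
Solving gives d = 215, so the new rate took effect on August 4, 2011.

215 days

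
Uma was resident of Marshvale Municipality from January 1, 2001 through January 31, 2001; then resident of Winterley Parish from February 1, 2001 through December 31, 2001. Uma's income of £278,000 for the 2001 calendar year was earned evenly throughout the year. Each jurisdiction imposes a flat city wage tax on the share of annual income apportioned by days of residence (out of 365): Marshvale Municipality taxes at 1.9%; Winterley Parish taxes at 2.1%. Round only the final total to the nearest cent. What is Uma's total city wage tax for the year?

£5,790.78

Marshvale Municipality, January 1 – January 31, 2001: 31 days → £278,000 × 1.9% × 31/365 = £448.6082
Winterley Parish, February 1 – December 31, 2001: 334 days → £278,000 × 2.1% × 334/365 = £5,342.1699
Total = £5,790.7781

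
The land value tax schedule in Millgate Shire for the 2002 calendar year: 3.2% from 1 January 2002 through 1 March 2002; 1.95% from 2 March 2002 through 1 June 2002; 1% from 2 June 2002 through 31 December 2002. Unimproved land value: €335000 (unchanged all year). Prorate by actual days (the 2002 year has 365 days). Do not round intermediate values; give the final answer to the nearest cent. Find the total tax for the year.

1 January – 1 March 2002: 60 days at 3.2% → €335000 × 3.2% × 60/365 = €1762.1918
2 March – 1 June 2002: 92 days at 1.95% → €335000 × 1.95% × 92/365 = €1646.5479
2 June – 31 December 2002: 213 days at 1% → €335000 × 1% × 213/365 = €1954.9315
Total = €5363.6712

€5363.67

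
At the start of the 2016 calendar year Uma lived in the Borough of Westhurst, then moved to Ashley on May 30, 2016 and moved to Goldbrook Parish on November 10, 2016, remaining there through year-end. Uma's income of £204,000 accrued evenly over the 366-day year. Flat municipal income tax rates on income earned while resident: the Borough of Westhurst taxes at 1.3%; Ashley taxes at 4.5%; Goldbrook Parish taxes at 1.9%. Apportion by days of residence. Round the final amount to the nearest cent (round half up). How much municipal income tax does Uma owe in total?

The Borough of Westhurst, January 1 – May 29, 2016: 150 days → £204,000 × 1.3% × 150/366 = £1,086.8852
Ashley, May 30 – November 9, 2016: 164 days → £204,000 × 4.5% × 164/366 = £4,113.4426
Goldbrook Parish, November 10 – December 31, 2016: 52 days → £204,000 × 1.9% × 52/366 = £550.6885
Total = £5,751.0164

£5,751.02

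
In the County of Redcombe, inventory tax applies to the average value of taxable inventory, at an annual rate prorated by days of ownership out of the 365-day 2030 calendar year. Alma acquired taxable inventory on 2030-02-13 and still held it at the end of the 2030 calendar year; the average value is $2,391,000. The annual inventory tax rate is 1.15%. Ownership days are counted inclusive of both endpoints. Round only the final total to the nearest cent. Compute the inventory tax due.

$24,257.19

Days held (2030-02-13 to 2030-12-31): 322 out of 365
Tax = $2,391,000 × 1.15% × 322/365 = $24,257.1863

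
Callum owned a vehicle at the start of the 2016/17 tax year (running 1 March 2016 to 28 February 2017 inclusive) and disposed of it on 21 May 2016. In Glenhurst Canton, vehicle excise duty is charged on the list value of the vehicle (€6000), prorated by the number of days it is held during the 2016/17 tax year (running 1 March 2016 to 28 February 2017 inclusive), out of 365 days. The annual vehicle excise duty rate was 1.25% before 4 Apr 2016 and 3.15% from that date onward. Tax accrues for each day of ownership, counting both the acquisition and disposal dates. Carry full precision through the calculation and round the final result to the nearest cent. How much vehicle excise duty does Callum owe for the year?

€31.84

1 Mar – 3 Apr 2016: 34 days at 1.25% → €6000 × 1.25% × 34/365 = €6.9863
4 Apr – 21 May 2016: 48 days at 3.15% → €6000 × 3.15% × 48/365 = €24.8548
Total = €31.8411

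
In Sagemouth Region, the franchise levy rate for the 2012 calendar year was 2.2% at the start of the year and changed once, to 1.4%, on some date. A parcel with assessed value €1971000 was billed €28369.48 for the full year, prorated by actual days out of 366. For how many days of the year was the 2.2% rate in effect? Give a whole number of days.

Let d = days at the first rate; then 366 − d days at the second rate.
€1971000 × [2.2%·d + 1.4%·(366−d)] / 366 = €28369.48
Solving gives d = 18, so the new rate took effect on 19 Jan 2012.

18 days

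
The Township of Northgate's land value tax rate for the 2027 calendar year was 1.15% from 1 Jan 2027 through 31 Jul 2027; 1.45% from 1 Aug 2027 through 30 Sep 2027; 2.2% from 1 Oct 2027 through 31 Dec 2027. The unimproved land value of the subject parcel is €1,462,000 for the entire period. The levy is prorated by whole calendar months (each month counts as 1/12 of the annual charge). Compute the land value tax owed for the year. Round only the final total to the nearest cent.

1 Jan – 31 Jul 2027: 7 months at 1.15% → €1,462,000 × 1.15% × 7/12 = €9,807.5833
1 Aug – 30 Sep 2027: 2 months at 1.45% → €1,462,000 × 1.45% × 2/12 = €3,533.1667
1 Oct – 31 Dec 2027: 3 months at 2.2% → €1,462,000 × 2.2% × 3/12 = €8,041.0000
Total = €21,381.7500

€21,381.75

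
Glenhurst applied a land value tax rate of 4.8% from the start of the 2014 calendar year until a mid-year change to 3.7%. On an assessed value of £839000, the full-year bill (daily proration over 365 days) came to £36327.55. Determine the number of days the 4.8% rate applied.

209 days

Let d = days at the first rate; then 365 − d days at the second rate.
£839000 × [4.8%·d + 3.7%·(365−d)] / 365 = £36327.55
Solving gives d = 209, so the new rate took effect on July 29, 2014.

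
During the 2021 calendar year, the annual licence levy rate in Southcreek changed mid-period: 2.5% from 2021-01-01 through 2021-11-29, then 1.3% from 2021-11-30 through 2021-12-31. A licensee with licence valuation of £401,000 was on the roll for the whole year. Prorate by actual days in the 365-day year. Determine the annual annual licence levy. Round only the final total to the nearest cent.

2021-01-01 to 2021-11-29: 333 days at 2.5% → £401,000 × 2.5% × 333/365 = £9,146.0959
2021-11-30 to 2021-12-31: 32 days at 1.3% → £401,000 × 1.3% × 32/365 = £457.0301
Total = £9,603.1260

£9,603.13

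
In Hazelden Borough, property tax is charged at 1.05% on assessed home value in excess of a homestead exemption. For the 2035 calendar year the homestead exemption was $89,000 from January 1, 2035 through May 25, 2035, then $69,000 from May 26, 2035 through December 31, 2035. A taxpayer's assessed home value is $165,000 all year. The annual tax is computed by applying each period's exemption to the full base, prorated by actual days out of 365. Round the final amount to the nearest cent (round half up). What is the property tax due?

$924.58

January 1 – May 25, 2035: 145 days, exemption $89,000 → ($165,000 − $89,000) × 1.05% × 145/365 = $317.0137
May 26 – December 31, 2035: 220 days, exemption $69,000 → ($165,000 − $69,000) × 1.05% × 220/365 = $607.5616
Total = $924.5753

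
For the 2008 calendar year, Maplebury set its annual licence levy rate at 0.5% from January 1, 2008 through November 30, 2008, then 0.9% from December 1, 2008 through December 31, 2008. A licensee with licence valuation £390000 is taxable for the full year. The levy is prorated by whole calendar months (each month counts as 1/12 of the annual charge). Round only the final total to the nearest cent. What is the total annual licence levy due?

£2080.00

January 1 – November 30, 2008: 11 months at 0.5% → £390000 × 0.5% × 11/12 = £1787.5000
December 1 – December 31, 2008: 1 month at 0.9% → £390000 × 0.9% × 1/12 = £292.5000
Total = £2080.0000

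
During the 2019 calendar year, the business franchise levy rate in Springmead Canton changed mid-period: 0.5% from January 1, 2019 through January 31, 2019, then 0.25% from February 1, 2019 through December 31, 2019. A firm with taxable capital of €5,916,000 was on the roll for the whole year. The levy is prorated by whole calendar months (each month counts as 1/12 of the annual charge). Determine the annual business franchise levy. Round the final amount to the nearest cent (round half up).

January 1 – January 31, 2019: 1 month at 0.5% → €5,916,000 × 0.5% × 1/12 = €2,465.0000
February 1 – December 31, 2019: 11 months at 0.25% → €5,916,000 × 0.25% × 11/12 = €13,557.5000
Total = €16,022.5000

€16,022.50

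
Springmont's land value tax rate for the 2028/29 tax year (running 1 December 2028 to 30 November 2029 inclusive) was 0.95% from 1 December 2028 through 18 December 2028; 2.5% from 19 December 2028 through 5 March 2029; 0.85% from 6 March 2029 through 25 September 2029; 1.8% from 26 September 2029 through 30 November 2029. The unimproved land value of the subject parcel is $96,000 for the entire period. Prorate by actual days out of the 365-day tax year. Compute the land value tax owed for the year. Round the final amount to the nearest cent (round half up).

1 December – 18 December 2028: 18 days at 0.95% → $96,000 × 0.95% × 18/365 = $44.9753
19 December 2028 – 5 March 2029: 77 days at 2.5% → $96,000 × 2.5% × 77/365 = $506.3014
6 March – 25 September 2029: 204 days at 0.85% → $96,000 × 0.85% × 204/365 = $456.0658
26 September – 30 November 2029: 66 days at 1.8% → $96,000 × 1.8% × 66/365 = $312.4603
Total = $1,319.8027

$1,319.80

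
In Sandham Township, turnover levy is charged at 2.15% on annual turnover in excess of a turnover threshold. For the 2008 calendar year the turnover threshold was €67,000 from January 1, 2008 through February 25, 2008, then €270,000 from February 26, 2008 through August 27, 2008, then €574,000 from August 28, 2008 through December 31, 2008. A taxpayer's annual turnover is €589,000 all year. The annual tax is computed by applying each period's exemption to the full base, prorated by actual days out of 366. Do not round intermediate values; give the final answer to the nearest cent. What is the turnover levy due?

January 1 – February 25, 2008: 56 days, exemption €67,000 → (€589,000 − €67,000) × 2.15% × 56/366 = €1,717.1803
February 26 – August 27, 2008: 184 days, exemption €270,000 → (€589,000 − €270,000) × 2.15% × 184/366 = €3,447.9891
August 28 – December 31, 2008: 126 days, exemption €574,000 → (€589,000 − €574,000) × 2.15% × 126/366 = €111.0246
Total = €5,276.1940

€5,276.19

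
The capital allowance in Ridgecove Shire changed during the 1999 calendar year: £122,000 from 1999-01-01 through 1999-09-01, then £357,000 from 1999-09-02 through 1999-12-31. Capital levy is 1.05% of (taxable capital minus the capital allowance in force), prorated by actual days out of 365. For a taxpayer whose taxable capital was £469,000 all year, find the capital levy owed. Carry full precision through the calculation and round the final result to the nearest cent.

£2,825.51

1999-01-01 to 1999-09-01: 244 days, exemption £122,000 → (£469,000 − £122,000) × 1.05% × 244/365 = £2,435.6548
1999-09-02 to 1999-12-31: 121 days, exemption £357,000 → (£469,000 − £357,000) × 1.05% × 121/365 = £389.8521
Total = £2,825.5068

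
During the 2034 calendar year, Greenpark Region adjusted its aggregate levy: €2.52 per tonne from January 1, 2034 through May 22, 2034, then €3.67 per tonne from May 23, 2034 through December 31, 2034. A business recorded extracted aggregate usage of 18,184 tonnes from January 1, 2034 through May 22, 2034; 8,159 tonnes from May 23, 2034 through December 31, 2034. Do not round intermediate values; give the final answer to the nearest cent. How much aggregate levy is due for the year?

January 1 – May 22, 2034: 18,184 tonnes at €2.52/tonne → €45,823.68
May 23 – December 31, 2034: 8,159 tonnes at €3.67/tonne → €29,943.53

€75,767.21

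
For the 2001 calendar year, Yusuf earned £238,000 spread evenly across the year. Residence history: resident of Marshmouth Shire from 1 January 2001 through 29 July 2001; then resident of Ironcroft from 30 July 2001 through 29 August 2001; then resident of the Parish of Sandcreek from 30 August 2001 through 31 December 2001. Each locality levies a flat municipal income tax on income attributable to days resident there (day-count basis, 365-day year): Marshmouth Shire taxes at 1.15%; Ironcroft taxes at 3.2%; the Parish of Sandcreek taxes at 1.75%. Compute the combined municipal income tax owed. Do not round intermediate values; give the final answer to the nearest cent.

£3,636.51

Marshmouth Shire, 1 January – 29 July 2001: 210 days → £238,000 × 1.15% × 210/365 = £1,574.7123
Ironcroft, 30 July – 29 August 2001: 31 days → £238,000 × 3.2% × 31/365 = £646.8384
The Parish of Sandcreek, 30 August – 31 December 2001: 124 days → £238,000 × 1.75% × 124/365 = £1,414.9589
Total = £3,636.5096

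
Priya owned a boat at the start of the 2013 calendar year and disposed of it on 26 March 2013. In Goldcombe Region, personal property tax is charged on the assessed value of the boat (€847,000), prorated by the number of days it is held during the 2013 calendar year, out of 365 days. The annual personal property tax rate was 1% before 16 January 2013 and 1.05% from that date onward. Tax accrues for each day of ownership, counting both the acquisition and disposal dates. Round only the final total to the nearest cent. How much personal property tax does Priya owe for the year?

1 January – 15 January 2013: 15 days at 1% → €847,000 × 1% × 15/365 = €348.0822
16 January – 26 March 2013: 70 days at 1.05% → €847,000 × 1.05% × 70/365 = €1,705.6027
Total = €2,053.6849

€2,053.68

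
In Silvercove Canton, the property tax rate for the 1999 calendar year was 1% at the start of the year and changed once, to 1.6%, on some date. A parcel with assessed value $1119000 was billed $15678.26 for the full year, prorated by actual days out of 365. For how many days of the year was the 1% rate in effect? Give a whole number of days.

121 days

Let d = days at the first rate; then 365 − d days at the second rate.
$1119000 × [1%·d + 1.6%·(365−d)] / 365 = $15678.26
Solving gives d = 121, so the new rate took effect on 2 May 1999.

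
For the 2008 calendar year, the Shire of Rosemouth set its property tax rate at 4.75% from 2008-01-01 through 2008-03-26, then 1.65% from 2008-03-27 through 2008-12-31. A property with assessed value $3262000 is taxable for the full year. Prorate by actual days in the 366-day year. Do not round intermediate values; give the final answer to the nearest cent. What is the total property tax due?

2008-01-01 to 2008-03-26: 86 days at 4.75% → $3262000 × 4.75% × 86/366 = $36407.8415
2008-03-27 to 2008-12-31: 280 days at 1.65% → $3262000 × 1.65% × 280/366 = $41176.0656
Total = $77583.9071

$77583.91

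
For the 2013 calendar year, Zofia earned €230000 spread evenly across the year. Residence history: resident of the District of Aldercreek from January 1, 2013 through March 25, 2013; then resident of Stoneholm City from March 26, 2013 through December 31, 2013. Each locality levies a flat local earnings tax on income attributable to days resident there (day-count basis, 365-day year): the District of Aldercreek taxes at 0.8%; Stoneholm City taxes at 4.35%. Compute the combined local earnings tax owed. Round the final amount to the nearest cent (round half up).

€8125.93

The District of Aldercreek, January 1 – March 25, 2013: 84 days → €230000 × 0.8% × 84/365 = €423.4521
Stoneholm City, March 26 – December 31, 2013: 281 days → €230000 × 4.35% × 281/365 = €7702.4795
Total = €8125.9315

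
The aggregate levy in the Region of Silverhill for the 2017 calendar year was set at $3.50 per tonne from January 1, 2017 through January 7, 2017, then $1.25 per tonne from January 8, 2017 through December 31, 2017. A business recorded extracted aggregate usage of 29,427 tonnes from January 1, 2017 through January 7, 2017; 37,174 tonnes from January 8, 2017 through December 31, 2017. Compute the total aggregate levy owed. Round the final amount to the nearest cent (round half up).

$149462.00

January 1 – January 7, 2017: 29,427 tonnes at $3.50/tonne → $102994.50
January 8 – December 31, 2017: 37,174 tonnes at $1.25/tonne → $46467.50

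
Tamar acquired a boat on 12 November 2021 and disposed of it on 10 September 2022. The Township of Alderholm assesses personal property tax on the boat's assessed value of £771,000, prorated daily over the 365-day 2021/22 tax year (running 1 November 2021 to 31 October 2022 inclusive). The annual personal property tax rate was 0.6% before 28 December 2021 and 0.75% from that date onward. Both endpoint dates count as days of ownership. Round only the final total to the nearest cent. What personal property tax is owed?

£4,654.52

12 November – 27 December 2021: 46 days at 0.6% → £771,000 × 0.6% × 46/365 = £583.0027
28 December 2021 – 10 September 2022: 257 days at 0.75% → £771,000 × 0.75% × 257/365 = £4,071.5137
Total = £4,654.5164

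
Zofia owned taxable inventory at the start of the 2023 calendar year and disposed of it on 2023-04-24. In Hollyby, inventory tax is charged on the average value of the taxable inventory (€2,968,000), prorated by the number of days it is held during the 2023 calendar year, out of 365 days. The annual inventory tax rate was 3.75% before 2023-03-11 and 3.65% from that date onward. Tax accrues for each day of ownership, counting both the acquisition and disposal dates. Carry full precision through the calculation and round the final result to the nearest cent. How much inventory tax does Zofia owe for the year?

€34,396.27

2023-01-01 to 2023-03-10: 69 days at 3.75% → €2,968,000 × 3.75% × 69/365 = €21,040.2740
2023-03-11 to 2023-04-24: 45 days at 3.65% → €2,968,000 × 3.65% × 45/365 = €13,356.0000
Total = €34,396.2740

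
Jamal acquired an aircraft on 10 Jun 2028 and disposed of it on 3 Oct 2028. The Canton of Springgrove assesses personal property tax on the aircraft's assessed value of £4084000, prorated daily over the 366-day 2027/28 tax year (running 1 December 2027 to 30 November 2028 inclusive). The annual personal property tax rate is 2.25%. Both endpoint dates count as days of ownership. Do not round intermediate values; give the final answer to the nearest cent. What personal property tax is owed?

£29123.61

Days held (10 Jun – 3 Oct 2028): 116 out of 366
Tax = £4084000 × 2.25% × 116/366 = £29123.6066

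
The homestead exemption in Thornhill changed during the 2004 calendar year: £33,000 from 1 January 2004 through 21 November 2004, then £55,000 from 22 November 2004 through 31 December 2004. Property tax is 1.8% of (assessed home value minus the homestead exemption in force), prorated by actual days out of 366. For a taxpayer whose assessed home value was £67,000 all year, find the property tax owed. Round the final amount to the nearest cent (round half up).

£568.72

1 January – 21 November 2004: 326 days, exemption £33,000 → (£67,000 − £33,000) × 1.8% × 326/366 = £545.1148
22 November – 31 December 2004: 40 days, exemption £55,000 → (£67,000 − £55,000) × 1.8% × 40/366 = £23.6066
Total = £568.7213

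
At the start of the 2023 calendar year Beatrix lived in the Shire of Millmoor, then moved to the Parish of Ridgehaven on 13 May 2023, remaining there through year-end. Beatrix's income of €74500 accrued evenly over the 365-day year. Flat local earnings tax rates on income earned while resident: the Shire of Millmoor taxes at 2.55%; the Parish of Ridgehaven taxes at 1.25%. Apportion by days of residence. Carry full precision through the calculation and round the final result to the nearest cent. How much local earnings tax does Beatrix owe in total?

The Shire of Millmoor, 1 Jan – 12 May 2023: 132 days → €74500 × 2.55% × 132/365 = €687.0329
The Parish of Ridgehaven, 13 May – 31 Dec 2023: 233 days → €74500 × 1.25% × 233/365 = €594.4692
Total = €1281.5021

€1281.50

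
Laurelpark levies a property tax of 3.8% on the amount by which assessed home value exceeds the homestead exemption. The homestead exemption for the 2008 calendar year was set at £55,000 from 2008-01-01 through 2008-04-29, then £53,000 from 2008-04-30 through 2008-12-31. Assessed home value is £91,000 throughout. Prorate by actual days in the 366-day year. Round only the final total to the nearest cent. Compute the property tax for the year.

2008-01-01 to 2008-04-29: 120 days, exemption £55,000 → (£91,000 − £55,000) × 3.8% × 120/366 = £448.5246
2008-04-30 to 2008-12-31: 246 days, exemption £53,000 → (£91,000 − £53,000) × 3.8% × 246/366 = £970.5574
Total = £1,419.0820

£1,419.08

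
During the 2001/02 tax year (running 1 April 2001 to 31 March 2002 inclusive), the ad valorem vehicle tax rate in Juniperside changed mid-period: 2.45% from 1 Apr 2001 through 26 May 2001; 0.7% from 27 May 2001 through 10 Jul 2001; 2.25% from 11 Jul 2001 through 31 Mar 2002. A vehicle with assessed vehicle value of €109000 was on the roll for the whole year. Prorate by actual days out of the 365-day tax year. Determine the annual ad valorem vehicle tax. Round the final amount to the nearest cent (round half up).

1 Apr – 26 May 2001: 56 days at 2.45% → €109000 × 2.45% × 56/365 = €409.7205
27 May – 10 Jul 2001: 45 days at 0.7% → €109000 × 0.7% × 45/365 = €94.0685
11 Jul 2001 – 31 Mar 2002: 264 days at 2.25% → €109000 × 2.25% × 264/365 = €1773.8630
Total = €2277.6521

€2277.65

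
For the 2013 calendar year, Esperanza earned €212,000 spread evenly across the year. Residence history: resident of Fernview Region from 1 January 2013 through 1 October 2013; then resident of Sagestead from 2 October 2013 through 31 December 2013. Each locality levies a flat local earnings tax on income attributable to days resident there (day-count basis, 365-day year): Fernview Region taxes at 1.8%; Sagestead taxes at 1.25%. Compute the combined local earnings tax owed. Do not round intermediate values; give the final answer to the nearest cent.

Fernview Region, 1 January – 1 October 2013: 274 days → €212,000 × 1.8% × 274/365 = €2,864.6137
Sagestead, 2 October – 31 December 2013: 91 days → €212,000 × 1.25% × 91/365 = €660.6849
Total = €3,525.2986

€3,525.30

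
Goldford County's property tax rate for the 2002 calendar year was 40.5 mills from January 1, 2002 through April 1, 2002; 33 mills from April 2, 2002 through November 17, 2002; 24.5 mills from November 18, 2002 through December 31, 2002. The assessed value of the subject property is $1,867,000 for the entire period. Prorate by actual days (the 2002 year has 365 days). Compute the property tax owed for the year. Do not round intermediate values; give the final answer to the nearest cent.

January 1 – April 1, 2002: 91 days at 40.5 mills → $1,867,000 × 4.05% × 91/365 = $18,851.5849
April 2 – November 17, 2002: 230 days at 33 mills → $1,867,000 × 3.3% × 230/365 = $38,823.3699
November 18 – December 31, 2002: 44 days at 24.5 mills → $1,867,000 × 2.45% × 44/365 = $5,514.0438
Total = $63,188.9986

$63,189.00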